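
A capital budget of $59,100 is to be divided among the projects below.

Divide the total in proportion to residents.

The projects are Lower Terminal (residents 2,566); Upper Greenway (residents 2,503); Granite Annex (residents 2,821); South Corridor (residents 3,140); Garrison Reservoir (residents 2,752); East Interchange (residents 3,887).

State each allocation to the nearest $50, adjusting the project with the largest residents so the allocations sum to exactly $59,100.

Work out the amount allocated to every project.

Sum of residents: 2,566 + 2,503 + 2,821 + 3,140 + 2,752 + 3,887 = 17,669.
Proportional shares: Lower Terminal 8,582.86; Upper Greenway 8,372.14; Granite Annex 9,435.80; South Corridor 10,502.80; Garrison Reservoir 9,205.00; East Interchange 13,001.40.
After rounding ($50): Lower Terminal $8,600; Upper Greenway $8,350; Granite Annex $9,450; South Corridor $10,500; Garrison Reservoir $9,200; East Interchange $13,000. Sum = $59,100.
Sum already equals the total — no adjustment.

Lower Terminal: $8,600 · Upper Greenway: $8,350 · Granite Annex: $9,450 · South Corridor: $10,500 · Garrison Reservoir: $9,200 · East Interchange: $13,000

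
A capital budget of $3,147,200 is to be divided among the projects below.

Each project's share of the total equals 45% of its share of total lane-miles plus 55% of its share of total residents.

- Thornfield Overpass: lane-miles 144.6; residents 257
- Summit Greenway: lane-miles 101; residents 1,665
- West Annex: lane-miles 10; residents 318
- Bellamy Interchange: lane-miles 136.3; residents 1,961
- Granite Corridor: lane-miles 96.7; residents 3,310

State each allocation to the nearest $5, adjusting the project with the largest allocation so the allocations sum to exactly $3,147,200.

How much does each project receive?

Lane-miles total 488.6; residents total 7,511.
Blended shares (45% lane-miles + 55% residents): Thornfield Overpass 0.1520; Summit Greenway 0.2149; West Annex 0.0325; Bellamy Interchange 0.2691; Granite Corridor 0.3314.
Unrounded shares: Thornfield Overpass 478,360.20; Summit Greenway 676,465.65; West Annex 102,270.89; Bellamy Interchange 847,000.25; Granite Corridor 1,043,103.02.
Rounded to nearest $5: Thornfield Overpass $478,360; Summit Greenway $676,465; West Annex $102,270; Bellamy Interchange $847,000; Granite Corridor $1,043,105. Sum = $3,147,200.
Sum already equals the total — no adjustment.

Thornfield Overpass: $478,360 · Summit Greenway: $676,465 · West Annex: $102,270 · Bellamy Interchange: $847,000 · Granite Corridor: $1,043,105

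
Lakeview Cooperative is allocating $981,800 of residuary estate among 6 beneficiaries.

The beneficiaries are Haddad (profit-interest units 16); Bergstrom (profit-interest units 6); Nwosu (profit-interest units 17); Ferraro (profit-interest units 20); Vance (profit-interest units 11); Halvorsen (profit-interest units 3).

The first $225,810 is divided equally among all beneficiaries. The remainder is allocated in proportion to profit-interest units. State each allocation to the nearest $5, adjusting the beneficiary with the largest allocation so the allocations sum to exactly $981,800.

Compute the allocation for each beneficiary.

Haddad: $203,330 | Bergstrom: $99,770 | Nwosu: $213,685 | Ferraro: $244,760 | Vance: $151,550 | Halvorsen: $68,705

Equal tier: $225,810 ÷ 6 = $37,635 apiece.
Remainder $755,990 by profit-interest units (total 73): Haddad 165,696.44 → $165,695; Bergstrom 62,136.16 → $62,135; Nwosu 176,052.47 → $176,050; Ferraro 207,120.55 → $207,120; Vance 113,916.30 → $113,915; Halvorsen 31,068.08 → $31,070.
Rounding difference +$5 on remainder applied to Ferraro.
Totals: Haddad $37,635 + $165,695 = $203,330; Bergstrom $37,635 + $62,135 = $99,770; Nwosu $37,635 + $176,050 = $213,685; Ferraro $37,635 + $207,125 = $244,760; Vance $37,635 + $113,915 = $151,550; Halvorsen $37,635 + $31,070 = $68,705.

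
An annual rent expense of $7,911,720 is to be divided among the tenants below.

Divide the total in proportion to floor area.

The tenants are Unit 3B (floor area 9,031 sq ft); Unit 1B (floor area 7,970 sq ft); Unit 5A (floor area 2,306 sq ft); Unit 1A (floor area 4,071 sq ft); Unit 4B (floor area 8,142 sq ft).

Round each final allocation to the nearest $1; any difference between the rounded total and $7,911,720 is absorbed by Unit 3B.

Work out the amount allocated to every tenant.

Unit 3B: $2,266,837 | Unit 1B: $2,000,521 | Unit 5A: $578,821 | Unit 1A: $1,021,847 | Unit 4B: $2,043,694

Combined floor area = 31,520.
Unrounded shares: Unit 3B 9,031/31,520 × $7,911,720 = 2,266,838.30; Unit 1B 7,970/31,520 × $7,911,720 = 2,000,520.57; Unit 5A 2,306/31,520 × $7,911,720 = 578,820.63; Unit 1A 4,071/31,520 × $7,911,720 = 1,021,846.83; Unit 4B 8,142/31,520 × $7,911,720 = 2,043,693.66.
Rounded to nearest $1: Unit 3B $2,266,838; Unit 1B $2,000,521; Unit 5A $578,821; Unit 1A $1,021,847; Unit 4B $2,043,694. Sum = $7,911,721.
Difference $7,911,720 − $7,911,721 = −$1 applied to Unit 3B: Unit 3B becomes $2,266,837.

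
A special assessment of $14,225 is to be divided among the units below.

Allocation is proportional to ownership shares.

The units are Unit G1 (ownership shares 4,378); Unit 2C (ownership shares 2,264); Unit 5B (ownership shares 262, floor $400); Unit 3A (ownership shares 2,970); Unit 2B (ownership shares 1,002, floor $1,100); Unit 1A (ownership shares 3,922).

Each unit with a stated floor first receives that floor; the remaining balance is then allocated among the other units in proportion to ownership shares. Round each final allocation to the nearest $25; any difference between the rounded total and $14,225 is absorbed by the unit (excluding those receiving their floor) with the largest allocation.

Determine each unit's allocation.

Unit G1: $4,100 · Unit 2C: $2,125 · Unit 5B: $400 · Unit 3A: $2,800 · Unit 2B: $1,100 · Unit 1A: $3,700

Guaranteed amounts: Unit 5B $400; Unit 2B $1,100. Balance $12,725.
Balance split over remaining ownership shares 13,534: Unit G1 4,116.30 → $4,125; Unit 2C 2,128.67 → $2,125; Unit 3A 2,792.47 → $2,800; Unit 1A 3,687.56 → $3,700.
Rounding difference −$25 applied to Unit G1 → $4,100.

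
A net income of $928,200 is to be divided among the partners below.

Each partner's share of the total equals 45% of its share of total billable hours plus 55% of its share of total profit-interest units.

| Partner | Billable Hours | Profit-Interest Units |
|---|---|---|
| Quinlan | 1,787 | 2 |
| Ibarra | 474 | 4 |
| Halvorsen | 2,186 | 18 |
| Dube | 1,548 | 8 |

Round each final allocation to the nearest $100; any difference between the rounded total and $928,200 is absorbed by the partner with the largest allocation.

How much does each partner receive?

Quinlan: $156,400; Ibarra: $96,800; Halvorsen: $439,500; Dube: $235,500

Totals — billable hours 5,995, profit-interest units 32.
Blended shares (45% billable hours + 55% profit-interest units): Quinlan 0.1685; Ibarra 0.1043; Halvorsen 0.4735; Dube 0.2537.
Pro-rata amounts: Quinlan 156,412.63; Ibarra 96,838.78; Halvorsen 439,467.19; Dube 235,481.40.
At nearest $100: Quinlan $156,400; Ibarra $96,800; Halvorsen $439,500; Dube $235,500. Sum = $928,200.
Rounded total matches; no reconciliation needed.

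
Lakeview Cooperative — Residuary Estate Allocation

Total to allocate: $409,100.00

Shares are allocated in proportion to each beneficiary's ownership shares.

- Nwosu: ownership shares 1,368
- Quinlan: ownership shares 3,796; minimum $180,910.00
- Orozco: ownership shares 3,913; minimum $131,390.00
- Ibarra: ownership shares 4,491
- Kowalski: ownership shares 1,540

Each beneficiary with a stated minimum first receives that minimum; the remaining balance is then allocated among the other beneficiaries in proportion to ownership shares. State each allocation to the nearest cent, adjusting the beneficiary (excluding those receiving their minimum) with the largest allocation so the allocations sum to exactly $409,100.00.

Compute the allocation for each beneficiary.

Nwosu: $17,897.34; Quinlan: $180,910.00; Orozco: $131,390.00; Ibarra: $58,755.07; Kowalski: $20,147.59

Fund the minimums — Quinlan $180,910.00; Orozco $131,390.00. Remaining pool $96,800.00.
Remaining pool split over remaining ownership shares 7,399: Nwosu 17,897.3375 → $17,897.34; Ibarra 58,755.07501 → $58,755.08; Kowalski 20,147.5875 → $20,147.59.
Rounding difference −$0.01 applied to Ibarra → $58,755.07.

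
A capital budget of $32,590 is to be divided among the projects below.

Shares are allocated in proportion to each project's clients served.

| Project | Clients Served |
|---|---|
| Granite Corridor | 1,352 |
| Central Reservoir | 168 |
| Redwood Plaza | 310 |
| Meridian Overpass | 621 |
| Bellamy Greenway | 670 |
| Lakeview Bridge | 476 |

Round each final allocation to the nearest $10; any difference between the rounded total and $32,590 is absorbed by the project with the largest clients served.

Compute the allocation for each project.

Granite Corridor: $12,250; Central Reservoir: $1,520; Redwood Plaza: $2,810; Meridian Overpass: $5,630; Bellamy Greenway: $6,070; Lakeview Bridge: $4,310

Combined clients served = 1,352 + 168 + 310 + 621 + 670 + 476 = 3,597.
Proportional shares: Granite Corridor 12,249.56; Central Reservoir 1,522.14; Redwood Plaza 2,808.70; Meridian Overpass 5,626.46; Bellamy Greenway 6,070.42; Lakeview Bridge 4,312.72.
Rounded to nearest $10: Granite Corridor $12,250; Central Reservoir $1,520; Redwood Plaza $2,810; Meridian Overpass $5,630; Bellamy Greenway $6,070; Lakeview Bridge $4,310. Sum = $32,590.
Sum already equals the total — no adjustment.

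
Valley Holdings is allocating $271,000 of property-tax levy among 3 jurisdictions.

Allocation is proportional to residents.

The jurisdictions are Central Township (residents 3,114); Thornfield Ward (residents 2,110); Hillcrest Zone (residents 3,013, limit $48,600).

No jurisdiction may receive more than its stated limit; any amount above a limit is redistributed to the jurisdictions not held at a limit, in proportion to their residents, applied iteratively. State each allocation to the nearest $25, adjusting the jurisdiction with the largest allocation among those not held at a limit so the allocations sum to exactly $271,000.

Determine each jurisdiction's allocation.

Combined residents = 8,237.
Pro-rata shares before constraints: Central Township 102,451.62; Thornfield Ward 69,419.69; Hillcrest Zone 99,128.69.
Cap binds for Hillcrest Zone ($48,600); residual $222,400 reallocated over remaining residents 5,224.
Remaining shares: Central Township 132,571.52 → $132,575; Thornfield Ward 89,828.48 → $89,825.

Central Township: $132,575 | Thornfield Ward: $89,825 | Hillcrest Zone: $48,600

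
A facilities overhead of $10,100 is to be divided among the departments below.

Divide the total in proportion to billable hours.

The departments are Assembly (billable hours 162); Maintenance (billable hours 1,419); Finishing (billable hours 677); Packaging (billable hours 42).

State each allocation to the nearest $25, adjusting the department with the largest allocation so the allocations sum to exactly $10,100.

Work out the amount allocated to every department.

Total billable hours = 2,300.
Raw shares: Assembly 162/2,300 × $10,100 = 711.39; Maintenance 1,419/2,300 × $10,100 = 6,231.26; Finishing 677/2,300 × $10,100 = 2,972.91; Packaging 42/2,300 × $10,100 = 184.43.
At nearest $25: Assembly $700; Maintenance $6,225; Finishing $2,975; Packaging $175. Sum = $10,075.
Difference $10,100 − $10,075 = +$25 applied to largest allocation (Maintenance): Maintenance becomes $6,250.

Assembly: $700 · Maintenance: $6,250 · Finishing: $2,975 · Packaging: $175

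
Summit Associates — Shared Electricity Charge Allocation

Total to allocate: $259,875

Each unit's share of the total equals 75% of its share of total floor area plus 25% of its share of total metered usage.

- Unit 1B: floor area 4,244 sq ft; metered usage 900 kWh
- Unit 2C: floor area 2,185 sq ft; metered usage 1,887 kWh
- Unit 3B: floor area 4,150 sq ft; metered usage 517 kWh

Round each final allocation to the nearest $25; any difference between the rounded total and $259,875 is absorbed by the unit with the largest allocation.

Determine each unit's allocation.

Totals — floor area 10,579, metered usage 3,304.
Combined weights (75% floor area + 25% metered usage): Unit 1B 0.3690; Unit 2C 0.2977; Unit 3B 0.3333.
Unrounded shares: Unit 1B 95,888.25; Unit 2C 77,361.52; Unit 3B 86,625.23.
At nearest $25: Unit 1B $95,900; Unit 2C $77,350; Unit 3B $86,625. Sum = $259,875.
No rounding difference to absorb.

Unit 1B: $95,900; Unit 2C: $77,350; Unit 3B: $86,625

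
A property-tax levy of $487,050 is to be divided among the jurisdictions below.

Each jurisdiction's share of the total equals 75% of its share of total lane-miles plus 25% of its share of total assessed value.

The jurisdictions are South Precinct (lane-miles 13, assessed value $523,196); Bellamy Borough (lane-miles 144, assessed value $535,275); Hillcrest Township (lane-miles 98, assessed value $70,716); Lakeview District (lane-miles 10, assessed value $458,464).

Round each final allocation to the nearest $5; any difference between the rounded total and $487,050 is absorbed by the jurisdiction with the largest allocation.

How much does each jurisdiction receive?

South Precinct: $58,045 · Bellamy Borough: $239,550 · Hillcrest Township: $140,510 · Lakeview District: $48,945

Totals — lane-miles 265, assessed value 1,587,651.
Combined weights (75% lane-miles + 25% assessed value): South Precinct 0.1192; Bellamy Borough 0.4918; Hillcrest Township 0.2885; Lakeview District 0.1005.
Unrounded shares: South Precinct 58,045.49; Bellamy Borough 239,547.96; Hillcrest Township 140,510.91; Lakeview District 48,945.64.
After rounding ($5): South Precinct $58,045; Bellamy Borough $239,550; Hillcrest Township $140,510; Lakeview District $48,945. Sum = $487,050.
No rounding difference to absorb.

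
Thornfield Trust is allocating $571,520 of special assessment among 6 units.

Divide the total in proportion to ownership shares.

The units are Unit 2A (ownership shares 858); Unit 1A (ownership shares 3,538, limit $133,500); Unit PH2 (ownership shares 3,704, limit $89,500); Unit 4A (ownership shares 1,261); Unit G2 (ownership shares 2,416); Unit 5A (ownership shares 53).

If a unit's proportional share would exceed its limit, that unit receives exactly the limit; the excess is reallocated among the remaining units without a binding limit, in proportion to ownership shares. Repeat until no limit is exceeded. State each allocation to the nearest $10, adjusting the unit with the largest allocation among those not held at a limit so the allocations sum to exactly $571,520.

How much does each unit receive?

Ownership shares total: 11,830.
Proportional shares (ignoring caps): Unit 2A 41,450.90; Unit 1A 170,924.58; Unit PH2 178,944.22; Unit 4A 60,920.26; Unit G2 116,719.55; Unit 5A 2,560.49.
Cap binds for Unit 1A ($133,500), Unit PH2 ($89,500); remaining pool $348,520 reallocated over remaining ownership shares 4,588.
Shares after redistribution: Unit 2A 65,176.58 → $65,180; Unit 4A 95,789.83 → $95,790; Unit G2 183,527.53 → $183,530; Unit 5A 4,026.06 → $4,030.
Rounding difference −$10 applied to Unit G2 → $183,520.

Unit 2A: $65,180 · Unit 1A: $133,500 · Unit PH2: $89,500 · Unit 4A: $95,790 · Unit G2: $183,520 · Unit 5A: $4,030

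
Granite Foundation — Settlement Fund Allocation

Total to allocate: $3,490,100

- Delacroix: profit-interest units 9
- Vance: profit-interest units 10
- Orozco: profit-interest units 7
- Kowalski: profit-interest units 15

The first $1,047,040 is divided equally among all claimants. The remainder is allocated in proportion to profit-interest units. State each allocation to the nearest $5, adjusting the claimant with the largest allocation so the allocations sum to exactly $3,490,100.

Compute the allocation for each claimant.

Delacroix: $798,040; Vance: $857,630; Orozco: $678,870; Kowalski: $1,155,560

Equal tier: $1,047,040 ÷ 4 = $261,760 apiece.
Remainder $2,443,060 by profit-interest units (total 41): Delacroix 536,281.46 → $536,280; Vance 595,868.29 → $595,870; Orozco 417,107.80 → $417,110; Kowalski 893,802.44 → $893,800.
Totals: Delacroix $261,760 + $536,280 = $798,040; Vance $261,760 + $595,870 = $857,630; Orozco $261,760 + $417,110 = $678,870; Kowalski $261,760 + $893,800 = $1,155,560.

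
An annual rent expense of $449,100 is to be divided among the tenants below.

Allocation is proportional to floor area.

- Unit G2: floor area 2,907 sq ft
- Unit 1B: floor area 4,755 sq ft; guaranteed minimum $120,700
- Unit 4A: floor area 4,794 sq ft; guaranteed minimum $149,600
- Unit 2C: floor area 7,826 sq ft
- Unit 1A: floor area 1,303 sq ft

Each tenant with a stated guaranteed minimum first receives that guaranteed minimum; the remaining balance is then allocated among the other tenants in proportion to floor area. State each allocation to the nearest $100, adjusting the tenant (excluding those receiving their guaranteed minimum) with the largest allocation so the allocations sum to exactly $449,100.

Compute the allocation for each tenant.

Unit G2: $43,200; Unit 1B: $120,700; Unit 4A: $149,600; Unit 2C: $116,200; Unit 1A: $19,400

Fund the minimums — Unit 1B $120,700; Unit 4A $149,600. Remaining pool $178,800.
Remaining pool split over remaining floor area 12,036: Unit G2 43,184.75 → $43,200; Unit 2C 116,258.62 → $116,300; Unit 1A 19,356.63 → $19,400.
Rounding difference −$100 applied to Unit 2C → $116,200.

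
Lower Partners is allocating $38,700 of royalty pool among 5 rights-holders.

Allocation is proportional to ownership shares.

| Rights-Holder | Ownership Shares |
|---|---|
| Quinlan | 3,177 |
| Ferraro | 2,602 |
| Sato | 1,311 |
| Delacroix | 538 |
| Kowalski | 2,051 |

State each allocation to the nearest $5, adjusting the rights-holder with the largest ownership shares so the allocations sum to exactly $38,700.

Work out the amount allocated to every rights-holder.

Quinlan: $12,705; Ferraro: $10,405; Sato: $5,240; Delacroix: $2,150; Kowalski: $8,200

Sum of ownership shares: 3,177 + 2,602 + 1,311 + 538 + 2,051 = 9,679.
Pro-rata amounts: Quinlan 12,702.75; Ferraro 10,403.70; Sato 5,241.83; Delacroix 2,151.11; Kowalski 8,200.61.
Rounded to nearest $5: Quinlan $12,705; Ferraro $10,405; Sato $5,240; Delacroix $2,150; Kowalski $8,200. Sum = $38,700.
Rounded total matches; no reconciliation needed.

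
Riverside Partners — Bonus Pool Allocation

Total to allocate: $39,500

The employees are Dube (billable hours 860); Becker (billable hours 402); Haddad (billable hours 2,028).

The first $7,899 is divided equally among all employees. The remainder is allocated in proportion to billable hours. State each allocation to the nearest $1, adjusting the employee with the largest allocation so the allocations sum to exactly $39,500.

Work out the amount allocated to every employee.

First tranche $7,899 split equally: $2,633 each.
Remainder $31,601 by billable hours (total 3,290): Dube 8,260.44 → $8,260; Becker 3,861.28 → $3,861; Haddad 19,479.28 → $19,479.
Rounding difference +$1 on remainder applied to Haddad.
Totals: Dube $2,633 + $8,260 = $10,893; Becker $2,633 + $3,861 = $6,494; Haddad $2,633 + $19,480 = $22,113.

Dube: $10,893; Becker: $6,494; Haddad: $22,113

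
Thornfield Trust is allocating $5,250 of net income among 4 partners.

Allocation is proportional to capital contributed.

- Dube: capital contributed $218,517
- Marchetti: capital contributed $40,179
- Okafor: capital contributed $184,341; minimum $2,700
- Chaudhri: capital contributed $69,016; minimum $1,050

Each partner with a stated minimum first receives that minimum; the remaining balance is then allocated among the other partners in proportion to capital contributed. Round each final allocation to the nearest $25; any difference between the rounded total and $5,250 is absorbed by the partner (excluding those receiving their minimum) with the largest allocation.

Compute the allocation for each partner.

Dube: $1,275 · Marchetti: $225 · Okafor: $2,700 · Chaudhri: $1,050

Minimums first: Okafor $2,700; Chaudhri $1,050. Remaining pool $1,500.
Remaining pool split over remaining capital contributed 258,696: Dube 1,267.03 → $1,275; Marchetti 232.97 → $225.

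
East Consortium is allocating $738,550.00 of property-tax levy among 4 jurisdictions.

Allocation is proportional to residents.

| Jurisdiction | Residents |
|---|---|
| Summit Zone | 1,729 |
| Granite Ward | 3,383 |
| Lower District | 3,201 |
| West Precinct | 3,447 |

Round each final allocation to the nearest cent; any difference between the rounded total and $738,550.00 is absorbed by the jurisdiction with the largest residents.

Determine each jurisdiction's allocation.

Sum of residents: 1,729 + 3,383 + 3,201 + 3,447 = 11,760.
Pro-rata amounts: Summit Zone 108,584.4345; Granite Ward 212,458.7287; Lower District 201,028.7883; West Precinct 216,478.0485.
After rounding (cent): Summit Zone $108,584.43; Granite Ward $212,458.73; Lower District $201,028.79; West Precinct $216,478.05. Sum = $738,550.00.
Sum already equals the total — no adjustment.

Summit Zone: $108,584.43; Granite Ward: $212,458.73; Lower District: $201,028.79; West Precinct: $216,478.05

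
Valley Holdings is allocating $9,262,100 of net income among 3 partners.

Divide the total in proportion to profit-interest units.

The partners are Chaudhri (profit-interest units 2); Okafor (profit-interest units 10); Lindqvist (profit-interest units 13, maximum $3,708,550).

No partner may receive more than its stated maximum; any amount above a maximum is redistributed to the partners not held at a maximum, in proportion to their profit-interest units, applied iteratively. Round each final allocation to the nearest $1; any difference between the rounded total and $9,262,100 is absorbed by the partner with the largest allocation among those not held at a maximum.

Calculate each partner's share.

Total profit-interest units = 25.
Pro-rata shares before constraints: Chaudhri 740,968.00; Okafor 3,704,840.00; Lindqvist 4,816,292.00.
Capped: Lindqvist ($3,708,550); remaining pool $5,553,550 reallocated over remaining profit-interest units 12.
Remaining shares: Chaudhri 925,591.67 → $925,592; Okafor 4,627,958.33 → $4,627,958.

Chaudhri: $925,592 | Okafor: $4,627,958 | Lindqvist: $3,708,550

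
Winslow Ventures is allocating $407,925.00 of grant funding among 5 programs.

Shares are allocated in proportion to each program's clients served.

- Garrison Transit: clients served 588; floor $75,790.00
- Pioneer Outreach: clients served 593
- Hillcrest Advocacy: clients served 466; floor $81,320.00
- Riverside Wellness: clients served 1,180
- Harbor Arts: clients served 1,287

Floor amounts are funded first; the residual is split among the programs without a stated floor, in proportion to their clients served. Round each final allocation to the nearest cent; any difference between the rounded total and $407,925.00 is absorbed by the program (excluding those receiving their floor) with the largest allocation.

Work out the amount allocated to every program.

Garrison Transit: $75,790.00; Pioneer Outreach: $48,605.65; Hillcrest Advocacy: $81,320.00; Riverside Wellness: $96,719.51; Harbor Arts: $105,489.84

Minimums first: Garrison Transit $75,790.00; Hillcrest Advocacy $81,320.00. Balance $250,815.00.
Balance split over remaining clients served 3,060: Pioneer Outreach 48,605.6520 → $48,605.65; Riverside Wellness 96,719.5098 → $96,719.51; Harbor Arts 105,489.8382 → $105,489.84.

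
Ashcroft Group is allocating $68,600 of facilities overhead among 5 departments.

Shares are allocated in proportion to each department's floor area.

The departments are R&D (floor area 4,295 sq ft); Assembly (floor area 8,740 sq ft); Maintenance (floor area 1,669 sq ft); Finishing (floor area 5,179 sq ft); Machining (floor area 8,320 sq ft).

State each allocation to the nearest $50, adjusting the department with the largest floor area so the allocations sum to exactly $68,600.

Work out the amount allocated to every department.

Combined floor area = 4,295 + 8,740 + 1,669 + 5,179 + 8,320 = 28,203.
Proportional shares: R&D 10,447.01; Assembly 21,258.87; Maintenance 4,059.62; Finishing 12,597.22; Machining 20,237.28.
Rounded to nearest $50: R&D $10,450; Assembly $21,250; Maintenance $4,050; Finishing $12,600; Machining $20,250. Sum = $68,600.
No rounding difference to absorb.

R&D: $10,450 | Assembly: $21,250 | Maintenance: $4,050 | Finishing: $12,600 | Machining: $20,250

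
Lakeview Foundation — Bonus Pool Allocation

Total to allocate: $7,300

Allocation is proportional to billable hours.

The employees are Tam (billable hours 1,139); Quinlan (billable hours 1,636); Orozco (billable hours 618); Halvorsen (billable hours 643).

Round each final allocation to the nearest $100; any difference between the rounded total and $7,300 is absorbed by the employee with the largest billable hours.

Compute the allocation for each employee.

Combined billable hours = 4,036.
Raw shares: Tam 1,139/4,036 × $7,300 = 2,060.13; Quinlan 1,636/4,036 × $7,300 = 2,959.07; Orozco 618/4,036 × $7,300 = 1,117.79; Halvorsen 643/4,036 × $7,300 = 1,163.01.
At nearest $100: Tam $2,100; Quinlan $3,000; Orozco $1,100; Halvorsen $1,200. Sum = $7,400.
Difference $7,300 − $7,400 = −$100 applied to largest billable hours (Quinlan): Quinlan becomes $2,900.

Tam: $2,100; Quinlan: $2,900; Orozco: $1,100; Halvorsen: $1,200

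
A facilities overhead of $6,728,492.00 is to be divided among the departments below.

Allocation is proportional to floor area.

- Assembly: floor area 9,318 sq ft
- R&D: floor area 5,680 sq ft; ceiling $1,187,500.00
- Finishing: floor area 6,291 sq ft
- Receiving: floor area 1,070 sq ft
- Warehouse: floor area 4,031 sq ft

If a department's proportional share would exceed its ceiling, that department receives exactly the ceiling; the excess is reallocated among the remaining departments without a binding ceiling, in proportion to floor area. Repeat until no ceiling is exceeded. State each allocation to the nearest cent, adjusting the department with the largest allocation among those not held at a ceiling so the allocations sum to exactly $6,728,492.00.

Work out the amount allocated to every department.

Combined floor area = 26,390.
Proportional shares (ignoring caps): Assembly 2,375,751.7414; R&D 1,448,193.8067; Finishing 1,603,976.6264; Receiving 272,811.1573; Warehouse 1,027,758.6681.
Capped: R&D ($1,187,500.00); residual $5,540,992.00 reallocated over remaining floor area 20,710.
Redistributed shares: Assembly 2,493,045.0727 → $2,493,045.07; Finishing 1,683,166.6186 → $1,683,166.62; Receiving 286,280.1275 → $286,280.13; Warehouse 1,078,500.1812 → $1,078,500.18.

Assembly: $2,493,045.07 | R&D: $1,187,500.00 | Finishing: $1,683,166.62 | Receiving: $286,280.13 | Warehouse: $1,078,500.18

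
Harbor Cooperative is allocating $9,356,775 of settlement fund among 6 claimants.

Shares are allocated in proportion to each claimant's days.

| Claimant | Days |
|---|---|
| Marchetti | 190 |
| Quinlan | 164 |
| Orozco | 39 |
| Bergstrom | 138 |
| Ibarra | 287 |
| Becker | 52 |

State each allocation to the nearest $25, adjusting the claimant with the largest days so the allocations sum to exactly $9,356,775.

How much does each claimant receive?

Days total: 870.
Proportional shares: Marchetti 190/870 × $9,356,775 = 2,043,433.62; Quinlan 164/870 × $9,356,775 = 1,763,805.86; Orozco 39/870 × $9,356,775 = 419,441.64; Bergstrom 138/870 × $9,356,775 = 1,484,178.10; Ibarra 287/870 × $9,356,775 = 3,086,660.26; Becker 52/870 × $9,356,775 = 559,255.52.
Rounded to nearest $25: Marchetti $2,043,425; Quinlan $1,763,800; Orozco $419,450; Bergstrom $1,484,175; Ibarra $3,086,650; Becker $559,250. Sum = $9,356,750.
Difference $9,356,775 − $9,356,750 = +$25 applied to largest days (Ibarra): Ibarra becomes $3,086,675.

Marchetti: $2,043,425 · Quinlan: $1,763,800 · Orozco: $419,450 · Bergstrom: $1,484,175 · Ibarra: $3,086,675 · Becker: $559,250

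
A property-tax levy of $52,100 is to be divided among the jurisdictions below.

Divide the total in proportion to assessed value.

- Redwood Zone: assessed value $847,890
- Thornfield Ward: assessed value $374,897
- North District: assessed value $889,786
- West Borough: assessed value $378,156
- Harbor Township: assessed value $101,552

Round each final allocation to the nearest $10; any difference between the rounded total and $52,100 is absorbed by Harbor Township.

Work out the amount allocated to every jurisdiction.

Assessed value total: 2,592,281.
Pro-rata amounts: Redwood Zone 847,890/2,592,281 × $52,100 = 17,041.00; Thornfield Ward 374,897/2,592,281 × $52,100 = 7,534.73; North District 889,786/2,592,281 × $52,100 = 17,883.03; West Borough 378,156/2,592,281 × $52,100 = 7,600.23; Harbor Township 101,552/2,592,281 × $52,100 = 2,041.01.
After rounding ($10): Redwood Zone $17,040; Thornfield Ward $7,530; North District $17,880; West Borough $7,600; Harbor Township $2,040. Sum = $52,090.
Difference $52,100 − $52,090 = +$10 applied to Harbor Township: Harbor Township becomes $2,050.

Redwood Zone: $17,040; Thornfield Ward: $7,530; North District: $17,880; West Borough: $7,600; Harbor Township: $2,050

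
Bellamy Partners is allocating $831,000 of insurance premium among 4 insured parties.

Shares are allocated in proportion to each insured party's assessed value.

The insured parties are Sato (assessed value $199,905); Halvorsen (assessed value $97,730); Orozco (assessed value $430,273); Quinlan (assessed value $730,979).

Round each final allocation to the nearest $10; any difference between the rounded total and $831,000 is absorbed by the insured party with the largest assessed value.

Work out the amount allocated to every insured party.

Combined assessed value = 199,905 + 97,730 + 430,273 + 730,979 = 1,458,887.
Proportional shares: Sato 113,868.35; Halvorsen 55,668.21; Orozco 245,088.80; Quinlan 416,374.64.
After rounding ($10): Sato $113,870; Halvorsen $55,670; Orozco $245,090; Quinlan $416,370. Sum = $831,000.
No rounding difference to absorb.

Sato: $113,870 | Halvorsen: $55,670 | Orozco: $245,090 | Quinlan: $416,370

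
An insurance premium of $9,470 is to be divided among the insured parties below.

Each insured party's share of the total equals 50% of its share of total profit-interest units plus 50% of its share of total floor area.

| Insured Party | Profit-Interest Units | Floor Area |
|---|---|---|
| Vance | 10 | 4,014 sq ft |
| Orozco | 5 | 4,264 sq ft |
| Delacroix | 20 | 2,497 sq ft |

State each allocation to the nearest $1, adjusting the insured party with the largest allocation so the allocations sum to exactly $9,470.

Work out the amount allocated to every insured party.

Profit-interest units total 35; floor area total 10,775.
Combined weights (50% profit-interest units + 50% floor area): Vance 0.3291; Orozco 0.2693; Delacroix 0.4016.
Raw shares: Vance 3,116.78; Orozco 2,550.21; Delacroix 3,803.00.
Rounded to nearest $1: Vance $3,117; Orozco $2,550; Delacroix $3,803. Sum = $9,470.
Sum already equals the total — no adjustment.

Vance: $3,117 | Orozco: $2,550 | Delacroix: $3,803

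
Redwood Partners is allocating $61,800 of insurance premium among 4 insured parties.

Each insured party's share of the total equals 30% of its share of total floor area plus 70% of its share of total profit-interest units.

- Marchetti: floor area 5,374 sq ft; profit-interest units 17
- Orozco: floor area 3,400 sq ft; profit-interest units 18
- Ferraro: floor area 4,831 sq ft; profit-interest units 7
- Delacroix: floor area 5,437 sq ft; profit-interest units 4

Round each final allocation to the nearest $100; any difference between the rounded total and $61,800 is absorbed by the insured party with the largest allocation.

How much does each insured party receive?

Marchetti: $21,200; Orozco: $20,200; Ferraro: $11,300; Delacroix: $9,100

Floor area total 19,042; profit-interest units total 46.
Combined weights (30% floor area + 70% profit-interest units): Marchetti 0.3434; Orozco 0.3275; Ferraro 0.1826; Delacroix 0.1465.
Proportional shares: Marchetti 21,219.72; Orozco 20,238.19; Ferraro 11,286.68; Delacroix 9,055.40.
Rounded to nearest $100: Marchetti $21,200; Orozco $20,200; Ferraro $11,300; Delacroix $9,100. Sum = $61,800.
No rounding difference to absorb.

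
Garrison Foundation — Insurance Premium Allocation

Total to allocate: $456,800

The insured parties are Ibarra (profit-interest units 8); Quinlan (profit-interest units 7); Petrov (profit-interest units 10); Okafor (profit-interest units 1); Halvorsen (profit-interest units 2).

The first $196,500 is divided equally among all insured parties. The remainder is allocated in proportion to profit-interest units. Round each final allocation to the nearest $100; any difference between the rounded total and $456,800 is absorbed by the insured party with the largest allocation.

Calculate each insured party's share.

Ibarra: $113,700 · Quinlan: $104,400 · Petrov: $132,200 · Okafor: $48,600 · Halvorsen: $57,900

$196,500 shared equally gives $39,300 per insured party.
Remainder $260,300 by profit-interest units (total 28): Ibarra 74,371.43 → $74,400; Quinlan 65,075.00 → $65,100; Petrov 92,964.29 → $93,000; Okafor 9,296.43 → $9,300; Halvorsen 18,592.86 → $18,600.
Rounding difference −$100 on remainder applied to Petrov.
Totals: Ibarra $39,300 + $74,400 = $113,700; Quinlan $39,300 + $65,100 = $104,400; Petrov $39,300 + $92,900 = $132,200; Okafor $39,300 + $9,300 = $48,600; Halvorsen $39,300 + $18,600 = $57,900.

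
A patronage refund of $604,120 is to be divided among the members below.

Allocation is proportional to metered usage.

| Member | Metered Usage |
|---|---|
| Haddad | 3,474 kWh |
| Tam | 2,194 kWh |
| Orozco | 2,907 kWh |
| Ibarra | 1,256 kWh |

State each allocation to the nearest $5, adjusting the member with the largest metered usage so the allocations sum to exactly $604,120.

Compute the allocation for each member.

Sum of metered usage: 9,831.
Pro-rata amounts: Haddad 3,474/9,831 × $604,120 = 213,479.08; Tam 2,194/9,831 × $604,120 = 134,822.43; Orozco 2,907/9,831 × $604,120 = 178,636.64; Ibarra 1,256/9,831 × $604,120 = 77,181.85.
Rounded to nearest $5: Haddad $213,480; Tam $134,820; Orozco $178,635; Ibarra $77,180. Sum = $604,115.
Difference $604,120 − $604,115 = +$5 applied to largest metered usage (Haddad): Haddad becomes $213,485.

Haddad: $213,485; Tam: $134,820; Orozco: $178,635; Ibarra: $77,180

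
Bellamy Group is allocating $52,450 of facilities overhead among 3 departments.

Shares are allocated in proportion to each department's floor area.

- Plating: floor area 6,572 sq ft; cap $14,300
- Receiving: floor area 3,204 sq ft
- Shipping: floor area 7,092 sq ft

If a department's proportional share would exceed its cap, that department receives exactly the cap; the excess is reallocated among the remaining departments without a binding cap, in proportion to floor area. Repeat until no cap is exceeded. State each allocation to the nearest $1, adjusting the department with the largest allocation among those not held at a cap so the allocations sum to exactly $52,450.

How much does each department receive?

Plating: $14,300; Receiving: $11,872; Shipping: $26,278

Total floor area = 16,868.
Proportional shares (ignoring caps): Plating 20,435.23; Receiving 9,962.64; Shipping 22,052.13.
Cap binds for Plating ($14,300); remaining pool $38,150 reallocated over remaining floor area 10,296.
Remaining shares: Receiving 11,871.85 → $11,872; Shipping 26,278.15 → $26,278.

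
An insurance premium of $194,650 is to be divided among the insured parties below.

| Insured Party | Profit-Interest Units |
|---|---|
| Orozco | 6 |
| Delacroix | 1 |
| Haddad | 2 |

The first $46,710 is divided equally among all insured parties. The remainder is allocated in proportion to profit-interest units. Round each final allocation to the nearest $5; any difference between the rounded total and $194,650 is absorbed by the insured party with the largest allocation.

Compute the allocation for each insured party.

Orozco: $114,195 | Delacroix: $32,010 | Haddad: $48,445

$46,710 shared equally gives $15,570 per insured party.
Remainder $147,940 by profit-interest units (total 9): Orozco 98,626.67 → $98,625; Delacroix 16,437.78 → $16,440; Haddad 32,875.56 → $32,875.
Totals: Orozco $15,570 + $98,625 = $114,195; Delacroix $15,570 + $16,440 = $32,010; Haddad $15,570 + $32,875 = $48,445.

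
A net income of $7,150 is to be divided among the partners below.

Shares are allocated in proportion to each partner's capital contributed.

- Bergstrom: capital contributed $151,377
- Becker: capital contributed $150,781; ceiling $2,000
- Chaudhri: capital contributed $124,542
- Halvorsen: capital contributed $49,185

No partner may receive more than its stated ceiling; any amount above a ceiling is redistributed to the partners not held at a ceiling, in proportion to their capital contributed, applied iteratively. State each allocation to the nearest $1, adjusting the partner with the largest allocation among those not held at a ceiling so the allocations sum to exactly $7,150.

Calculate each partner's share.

Bergstrom: $2,398 | Becker: $2,000 | Chaudhri: $1,973 | Halvorsen: $779

Total capital contributed = 475,885.
Proportional shares (ignoring caps): Bergstrom 2,274.38; Becker 2,265.43; Chaudhri 1,871.20; Halvorsen 738.99.
Capped: Becker ($2,000); remaining pool $5,150 reallocated over remaining capital contributed 325,104.
Redistributed shares: Bergstrom 2,397.98 → $2,398; Chaudhri 1,972.88 → $1,973; Halvorsen 779.14 → $779.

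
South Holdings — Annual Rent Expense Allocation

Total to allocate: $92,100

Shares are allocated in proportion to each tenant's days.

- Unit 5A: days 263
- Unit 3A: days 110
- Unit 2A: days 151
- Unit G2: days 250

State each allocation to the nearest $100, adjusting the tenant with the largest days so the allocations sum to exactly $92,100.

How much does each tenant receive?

Unit 5A: $31,300; Unit 3A: $13,100; Unit 2A: $18,000; Unit G2: $29,700

Sum of days: 263 + 110 + 151 + 250 = 774.
Pro-rata amounts: Unit 5A 31,294.96; Unit 3A 13,089.15; Unit 2A 17,967.83; Unit G2 29,748.06.
At nearest $100: Unit 5A $31,300; Unit 3A $13,100; Unit 2A $18,000; Unit G2 $29,700. Sum = $92,100.
Sum already equals the total — no adjustment.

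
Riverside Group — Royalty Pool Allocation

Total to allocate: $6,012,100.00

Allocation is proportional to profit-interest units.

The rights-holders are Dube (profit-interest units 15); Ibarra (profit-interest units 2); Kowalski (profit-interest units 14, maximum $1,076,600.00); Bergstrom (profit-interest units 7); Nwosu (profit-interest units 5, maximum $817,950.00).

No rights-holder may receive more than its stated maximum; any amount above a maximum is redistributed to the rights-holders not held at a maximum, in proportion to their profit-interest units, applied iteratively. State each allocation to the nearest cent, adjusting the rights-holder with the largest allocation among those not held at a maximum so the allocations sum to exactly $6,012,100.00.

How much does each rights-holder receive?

Dube: $2,573,468.75 · Ibarra: $343,129.17 · Kowalski: $1,076,600.00 · Bergstrom: $1,200,952.08 · Nwosu: $817,950.00

Total profit-interest units = 43.
Unconstrained shares: Dube 2,097,244.1860; Ibarra 279,632.5581; Kowalski 1,957,427.9070; Bergstrom 978,713.9535; Nwosu 699,081.3953.
Cap binds for Kowalski ($1,076,600.00); remaining pool $4,935,500.00 reallocated over remaining profit-interest units 29.
Cap binds for Nwosu ($817,950.00); remaining pool $4,117,550.00 reallocated over remaining profit-interest units 24.
Redistributed shares: Dube 2,573,468.7500 → $2,573,468.75; Ibarra 343,129.1667 → $343,129.17; Bergstrom 1,200,952.0833 → $1,200,952.08.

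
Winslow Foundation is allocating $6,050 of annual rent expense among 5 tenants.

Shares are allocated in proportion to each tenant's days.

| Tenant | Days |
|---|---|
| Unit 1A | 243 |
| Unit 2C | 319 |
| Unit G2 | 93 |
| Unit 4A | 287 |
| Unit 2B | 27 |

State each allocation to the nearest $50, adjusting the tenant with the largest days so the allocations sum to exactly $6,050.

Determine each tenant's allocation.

Sum of days: 243 + 319 + 93 + 287 + 27 = 969.
Unrounded shares: Unit 1A 1,517.18; Unit 2C 1,991.69; Unit G2 580.65; Unit 4A 1,791.90; Unit 2B 168.58.
Rounded to nearest $50: Unit 1A $1,500; Unit 2C $2,000; Unit G2 $600; Unit 4A $1,800; Unit 2B $150. Sum = $6,050.
Rounded total matches; no reconciliation needed.

Unit 1A: $1,500 | Unit 2C: $2,000 | Unit G2: $600 | Unit 4A: $1,800 | Unit 2B: $150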